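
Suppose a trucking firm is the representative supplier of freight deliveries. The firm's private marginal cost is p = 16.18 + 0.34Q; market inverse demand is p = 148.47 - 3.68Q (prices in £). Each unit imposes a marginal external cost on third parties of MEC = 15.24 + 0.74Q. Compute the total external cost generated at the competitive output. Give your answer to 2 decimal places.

£902.20

Market equilibrium (private): 16.18 + 0.34Q = 148.47 - 3.68Q → Q_m = 32.9080.
Total external cost = ∫₀^{Q_m} (15.24 + 0.74Q) dQ = 15.24×32.9080 + ½×0.74×32.9080² = 902.2044.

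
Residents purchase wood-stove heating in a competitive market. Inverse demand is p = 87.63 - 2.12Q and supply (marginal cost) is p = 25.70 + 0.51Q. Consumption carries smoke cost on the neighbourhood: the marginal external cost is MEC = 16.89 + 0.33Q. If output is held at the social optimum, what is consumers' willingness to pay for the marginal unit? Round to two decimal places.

P = 55.37

Social marginal benefit = demand − MEC = 70.74 - 2.45Q.
Set SMB = MC: 70.74 - 2.45Q = 25.70 + 0.51Q → Q* = 15.2162.
Consumer price on the demand curve at Q*: 87.63 − 2.12×15.2162 = 55.3717.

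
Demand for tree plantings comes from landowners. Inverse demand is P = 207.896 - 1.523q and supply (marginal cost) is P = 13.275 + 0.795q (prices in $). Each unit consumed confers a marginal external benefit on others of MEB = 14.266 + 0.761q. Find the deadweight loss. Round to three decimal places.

DWL = $1961.787

Market equilibrium (private): 13.275 + 0.795q = 207.896 - 1.523q → q_m = 83.9607.
Social marginal benefit = demand + MEB = 222.162 - 0.762q.
Set SMB = MC: 222.162 - 0.762q = 13.275 + 0.795q → q* = 134.1599.
Height of the DWL triangle at q_m is SMB(q_m) − MC(q_m) = MEB(q_m) = 78.1601.
DWL = ½ × 50.1992 × 78.1601 = 1961.7872.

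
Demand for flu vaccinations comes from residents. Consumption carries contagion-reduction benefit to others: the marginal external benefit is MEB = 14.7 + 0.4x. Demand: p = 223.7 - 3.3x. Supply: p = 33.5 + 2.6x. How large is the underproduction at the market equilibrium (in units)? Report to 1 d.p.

5.0 units

Market equilibrium (private): 33.5 + 2.6x = 223.7 - 3.3x → x_m = 32.2373.
Social marginal benefit = demand + MEB = 238.4 - 2.9x.
Set SMB = MC: 238.4 - 2.9x = 33.5 + 2.6x → x* = 37.2545.
Gap = |32.2373 − 37.2545| = 5.0172.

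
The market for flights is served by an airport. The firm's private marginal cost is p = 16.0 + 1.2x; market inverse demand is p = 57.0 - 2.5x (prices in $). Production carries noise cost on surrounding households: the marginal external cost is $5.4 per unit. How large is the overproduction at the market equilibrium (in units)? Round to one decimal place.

Market equilibrium (private): 16.0 + 1.2x = 57.0 - 2.5x → x_m = 11.0811.
Social marginal cost = private MC + MEC = 21.4 + 1.2x.
Set SMC = demand: 21.4 + 1.2x = 57.0 - 2.5x → x* = 9.6216.
Gap = |11.0811 − 9.6216| = 1.4595.

1.5 units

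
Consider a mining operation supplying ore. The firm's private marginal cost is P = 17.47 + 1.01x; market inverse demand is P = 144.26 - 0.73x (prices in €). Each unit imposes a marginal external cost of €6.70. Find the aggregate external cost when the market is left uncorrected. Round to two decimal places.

€488.21

Market equilibrium (private): 17.47 + 1.01x = 144.26 - 0.73x → x_m = 72.8678.
Total external cost = MEC × x_m = 6.70 × 72.8678 = 488.2143.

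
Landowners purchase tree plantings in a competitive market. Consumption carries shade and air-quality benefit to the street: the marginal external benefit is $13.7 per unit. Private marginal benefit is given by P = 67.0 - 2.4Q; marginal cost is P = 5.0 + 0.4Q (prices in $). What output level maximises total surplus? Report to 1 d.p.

Q* = 27.0

Social marginal benefit = demand + MEB = 80.7 - 2.4Q.
Set SMB = MC: 80.7 - 2.4Q = 5.0 + 0.4Q → Q* = 27.0357.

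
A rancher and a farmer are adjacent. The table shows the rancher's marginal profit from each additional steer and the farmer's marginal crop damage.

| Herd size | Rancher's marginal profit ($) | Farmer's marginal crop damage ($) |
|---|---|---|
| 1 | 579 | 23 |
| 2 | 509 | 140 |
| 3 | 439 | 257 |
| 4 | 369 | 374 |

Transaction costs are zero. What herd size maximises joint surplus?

Bargaining reaches the level where marginal profit last exceeds marginal crop damage.
That holds through level 3 (439 ≥ 257) but not at 4 (369 < 374).

3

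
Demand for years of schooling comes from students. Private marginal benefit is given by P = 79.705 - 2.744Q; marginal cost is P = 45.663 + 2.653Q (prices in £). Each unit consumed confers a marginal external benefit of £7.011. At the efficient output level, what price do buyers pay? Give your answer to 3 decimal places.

P = £58.832

Social marginal benefit = demand + MEB = 86.716 - 2.744Q.
Set SMB = MC: 86.716 - 2.744Q = 45.663 + 2.653Q → Q* = 7.6066.
Consumer price on the demand curve at Q*: 79.705 − 2.744×7.6066 = 58.8325.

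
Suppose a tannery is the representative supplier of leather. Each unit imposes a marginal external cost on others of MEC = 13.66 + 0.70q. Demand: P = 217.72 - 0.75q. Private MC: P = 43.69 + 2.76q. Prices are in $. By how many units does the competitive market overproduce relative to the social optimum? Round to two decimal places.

Market equilibrium (private): 43.69 + 2.76q = 217.72 - 0.75q → q_m = 49.5812.
Social marginal cost = private MC + MEC = 57.35 + 3.46q.
Set SMC = demand: 57.35 + 3.46q = 217.72 - 0.75q → q* = 38.0926.
Gap = |49.5812 − 38.0926| = 11.4886.

11.49 units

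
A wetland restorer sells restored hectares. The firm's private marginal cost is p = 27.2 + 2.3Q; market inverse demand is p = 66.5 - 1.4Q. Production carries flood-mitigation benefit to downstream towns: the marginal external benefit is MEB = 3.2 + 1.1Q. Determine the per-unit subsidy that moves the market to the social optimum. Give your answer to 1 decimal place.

Social marginal cost = private MC − MEB = 24.0 + 1.2Q.
Set SMC = demand: 24.0 + 1.2Q = 66.5 - 1.4Q → Q* = 16.3462.
The Pigouvian subsidy equals MEB at Q*: 3.2 + 1.1×16.3462 = 21.1808.

subsidy = 21.2 per unit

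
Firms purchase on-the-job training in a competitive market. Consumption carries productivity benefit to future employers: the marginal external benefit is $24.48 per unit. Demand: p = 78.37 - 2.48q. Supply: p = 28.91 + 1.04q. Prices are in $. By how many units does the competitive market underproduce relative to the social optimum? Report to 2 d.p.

6.95 units

Market equilibrium (private): 28.91 + 1.04q = 78.37 - 2.48q → q_m = 14.0511.
Social marginal benefit = demand + MEB = 102.85 - 2.48q.
Set SMB = MC: 102.85 - 2.48q = 28.91 + 1.04q → q* = 21.0057.
Gap = |14.0511 − 21.0057| = 6.9546.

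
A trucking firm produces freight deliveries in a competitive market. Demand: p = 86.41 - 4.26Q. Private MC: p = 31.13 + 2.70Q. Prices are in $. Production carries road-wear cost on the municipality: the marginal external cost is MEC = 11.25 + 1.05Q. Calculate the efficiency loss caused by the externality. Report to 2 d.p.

DWL = $23.95

Market equilibrium (private): 31.13 + 2.70Q = 86.41 - 4.26Q → Q_m = 7.9425.
Social marginal cost = private MC + MEC = 42.38 + 3.75Q.
Set SMC = demand: 42.38 + 3.75Q = 86.41 - 4.26Q → Q* = 5.4969.
Height of the DWL triangle at Q_m is SMC(Q_m) − demand(Q_m) = MEC(Q_m) = 19.5897.
DWL = ½ × 2.4456 × 19.5897 = 23.9543.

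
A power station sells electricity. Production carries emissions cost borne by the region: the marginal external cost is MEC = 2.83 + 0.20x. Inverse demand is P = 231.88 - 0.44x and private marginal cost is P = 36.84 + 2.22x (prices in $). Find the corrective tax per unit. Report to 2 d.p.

Social marginal cost = private MC + MEC = 39.67 + 2.42x.
Set SMC = demand: 39.67 + 2.42x = 231.88 - 0.44x → x* = 67.2063.
The Pigouvian tax equals MEC at x*: 2.83 + 0.20×67.2063 = 16.2713.

tax = $16.27 per unit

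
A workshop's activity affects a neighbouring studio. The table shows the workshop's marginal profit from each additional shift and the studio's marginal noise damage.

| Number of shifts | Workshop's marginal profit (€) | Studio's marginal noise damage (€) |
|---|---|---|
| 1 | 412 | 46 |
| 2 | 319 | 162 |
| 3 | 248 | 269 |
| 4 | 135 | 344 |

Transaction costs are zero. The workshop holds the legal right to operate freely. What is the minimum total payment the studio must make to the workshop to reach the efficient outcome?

Left alone the workshop would choose level 4 (marginal profit stays positive).
Efficient level: k* = 2 (marginal profit ≥ marginal noise damage through 2).
The studio must at least cover the workshop's forgone profit from cutting 4→2: 248 + 135 = 383.

€383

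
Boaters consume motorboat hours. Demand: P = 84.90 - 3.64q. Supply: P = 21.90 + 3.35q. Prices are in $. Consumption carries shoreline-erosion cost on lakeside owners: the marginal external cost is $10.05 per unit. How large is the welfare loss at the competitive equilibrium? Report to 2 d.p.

Market equilibrium (private): 21.90 + 3.35q = 84.90 - 3.64q → q_m = 9.0129.
Social marginal benefit = demand − MEC = 74.85 - 3.64q.
Set SMB = MC: 74.85 - 3.64q = 21.90 + 3.35q → q* = 7.5751.
Between q* and q_m the wedge MC − SMB runs linearly from 0 to MEC(q_m), so the loss is a triangle.
DWL = ½ × 1.4378 × 10.0500 = 7.2249.

DWL = $7.22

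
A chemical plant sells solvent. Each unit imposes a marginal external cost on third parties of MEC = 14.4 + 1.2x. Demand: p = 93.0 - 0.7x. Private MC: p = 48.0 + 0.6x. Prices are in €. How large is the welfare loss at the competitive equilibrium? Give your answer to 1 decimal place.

DWL = €625.8

Market equilibrium (private): 48.0 + 0.6x = 93.0 - 0.7x → x_m = 34.6154.
Social marginal cost = private MC + MEC = 62.4 + 1.8x.
Set SMC = demand: 62.4 + 1.8x = 93.0 - 0.7x → x* = 12.2400.
Height of the DWL triangle at x_m is SMC(x_m) − demand(x_m) = MEC(x_m) = 55.9385.
DWL = ½ × 22.3754 × 55.9385 = 625.8232.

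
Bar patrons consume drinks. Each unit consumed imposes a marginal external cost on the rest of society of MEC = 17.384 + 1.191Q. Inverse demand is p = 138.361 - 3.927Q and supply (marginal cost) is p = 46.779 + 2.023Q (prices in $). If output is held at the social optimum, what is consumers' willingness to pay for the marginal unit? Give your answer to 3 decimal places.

P = $97.558

Social marginal benefit = demand − MEC = 120.977 - 5.118Q.
Set SMB = MC: 120.977 - 5.118Q = 46.779 + 2.023Q → Q* = 10.3904.
Consumer price on the demand curve at Q*: 138.361 − 3.927×10.3904 = 97.5579.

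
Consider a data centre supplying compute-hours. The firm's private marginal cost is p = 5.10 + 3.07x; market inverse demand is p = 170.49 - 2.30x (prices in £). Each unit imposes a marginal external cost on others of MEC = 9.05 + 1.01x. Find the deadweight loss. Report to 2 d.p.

Market equilibrium (private): 5.10 + 3.07x = 170.49 - 2.30x → x_m = 30.7989.
Social marginal cost = private MC + MEC = 14.15 + 4.08x.
Set SMC = demand: 14.15 + 4.08x = 170.49 - 2.30x → x* = 24.5047.
The welfare-loss triangle has base |x_m − x*| and height MEC(x_m) (the vertical gap between SMC and demand is zero at x* and MEC at x_m).
DWL = ½ × 6.2942 × 40.1569 = 126.3778.

DWL = £126.38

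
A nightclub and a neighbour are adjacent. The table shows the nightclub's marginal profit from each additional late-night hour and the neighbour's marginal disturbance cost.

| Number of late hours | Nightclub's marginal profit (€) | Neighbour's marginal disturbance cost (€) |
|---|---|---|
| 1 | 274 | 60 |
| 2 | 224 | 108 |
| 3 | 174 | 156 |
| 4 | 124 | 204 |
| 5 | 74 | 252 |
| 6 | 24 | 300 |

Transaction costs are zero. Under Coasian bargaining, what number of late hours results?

3

Bargaining reaches the level where marginal profit last exceeds marginal disturbance cost.
That holds through level 3 (174 ≥ 156) but not at 4 (124 < 204).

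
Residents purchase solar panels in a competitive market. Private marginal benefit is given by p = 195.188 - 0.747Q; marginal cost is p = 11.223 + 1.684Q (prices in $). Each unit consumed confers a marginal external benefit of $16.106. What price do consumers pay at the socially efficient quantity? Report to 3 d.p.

Social marginal benefit = demand + MEB = 211.294 - 0.747Q.
Set SMB = MC: 211.294 - 0.747Q = 11.223 + 1.684Q → Q* = 82.2999.
Consumer price on the demand curve at Q*: 195.188 − 0.747×82.2999 = 133.7100.

P = $133.710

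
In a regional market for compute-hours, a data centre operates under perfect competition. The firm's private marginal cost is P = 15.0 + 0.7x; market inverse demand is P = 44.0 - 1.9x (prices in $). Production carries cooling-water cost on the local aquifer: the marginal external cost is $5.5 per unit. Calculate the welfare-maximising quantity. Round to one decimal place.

x* = 9.0

Social marginal cost = private MC + MEC = 20.5 + 0.7x.
Set SMC = demand: 20.5 + 0.7x = 44.0 - 1.9x → x* = 9.0385.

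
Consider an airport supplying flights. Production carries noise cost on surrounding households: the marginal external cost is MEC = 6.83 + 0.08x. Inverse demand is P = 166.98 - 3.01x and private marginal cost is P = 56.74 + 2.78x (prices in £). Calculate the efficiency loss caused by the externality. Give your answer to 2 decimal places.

DWL = £5.94

Market equilibrium (private): 56.74 + 2.78x = 166.98 - 3.01x → x_m = 19.0397.
Social marginal cost = private MC + MEC = 63.57 + 2.86x.
Set SMC = demand: 63.57 + 2.86x = 166.98 - 3.01x → x* = 17.6167.
Between x* and x_m the wedge SMC − demand runs linearly from 0 to MEC(x_m), so the loss is a triangle.
DWL = ½ × 1.4230 × 8.3532 = 5.9433.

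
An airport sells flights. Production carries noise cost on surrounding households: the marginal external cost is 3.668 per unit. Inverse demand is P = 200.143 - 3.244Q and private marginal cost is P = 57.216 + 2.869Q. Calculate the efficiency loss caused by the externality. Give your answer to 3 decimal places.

Market equilibrium (private): 57.216 + 2.869Q = 200.143 - 3.244Q → Q_m = 23.3808.
Social marginal cost = private MC + MEC = 60.884 + 2.869Q.
Set SMC = demand: 60.884 + 2.869Q = 200.143 - 3.244Q → Q* = 22.7808.
The loss is the area between SMC and demand from Q* to Q_m; with linear curves that's a triangle of height MEC(Q_m).
DWL = ½ × 0.6000 × 3.6680 = 1.1004.

DWL = 1.100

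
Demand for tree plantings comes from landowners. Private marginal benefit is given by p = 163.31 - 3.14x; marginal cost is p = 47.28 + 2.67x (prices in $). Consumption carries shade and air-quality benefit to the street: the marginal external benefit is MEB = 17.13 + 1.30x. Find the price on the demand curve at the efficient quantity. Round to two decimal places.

Social marginal benefit = demand + MEB = 180.44 - 1.84x.
Set SMB = MC: 180.44 - 1.84x = 47.28 + 2.67x → x* = 29.5255.
Consumer price on the demand curve at x*: 163.31 − 3.14×29.5255 = 70.5999.

P = $70.60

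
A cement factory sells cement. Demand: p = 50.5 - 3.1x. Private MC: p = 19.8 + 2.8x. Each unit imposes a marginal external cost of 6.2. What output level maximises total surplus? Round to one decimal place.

x* = 4.2

Social marginal cost = private MC + MEC = 26.0 + 2.8x.
Set SMC = demand: 26.0 + 2.8x = 50.5 - 3.1x → x* = 4.1525.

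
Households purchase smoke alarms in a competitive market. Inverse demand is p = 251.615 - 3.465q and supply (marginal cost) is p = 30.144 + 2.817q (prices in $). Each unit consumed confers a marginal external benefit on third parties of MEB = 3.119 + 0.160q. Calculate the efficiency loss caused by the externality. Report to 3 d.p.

Market equilibrium (private): 30.144 + 2.817q = 251.615 - 3.465q → q_m = 35.2549.
Social marginal benefit = demand + MEB = 254.734 - 3.305q.
Set SMB = MC: 254.734 - 3.305q = 30.144 + 2.817q → q* = 36.6857.
The welfare-loss triangle has base |q_m − q*| and height MEB(q_m) (the vertical gap between SMB and MC is zero at q* and MEB at q_m).
DWL = ½ × 1.4308 × 8.7598 = 6.2668.

DWL = $6.267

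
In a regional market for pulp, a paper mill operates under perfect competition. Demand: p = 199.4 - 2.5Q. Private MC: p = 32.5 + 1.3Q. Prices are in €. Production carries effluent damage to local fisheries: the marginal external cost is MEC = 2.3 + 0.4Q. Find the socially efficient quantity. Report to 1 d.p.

Q* = 39.2

Social marginal cost = private MC + MEC = 34.8 + 1.7Q.
Set SMC = demand: 34.8 + 1.7Q = 199.4 - 2.5Q → Q* = 39.1905.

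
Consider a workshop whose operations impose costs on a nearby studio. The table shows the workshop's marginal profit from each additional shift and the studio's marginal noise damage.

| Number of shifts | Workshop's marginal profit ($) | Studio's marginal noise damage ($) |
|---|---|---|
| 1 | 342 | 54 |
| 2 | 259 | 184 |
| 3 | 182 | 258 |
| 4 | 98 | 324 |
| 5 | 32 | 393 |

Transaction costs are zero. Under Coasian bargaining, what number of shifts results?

2

Bargaining reaches the level where marginal profit last exceeds marginal noise damage.
That holds through level 2 (259 ≥ 184) but not at 3 (182 < 258).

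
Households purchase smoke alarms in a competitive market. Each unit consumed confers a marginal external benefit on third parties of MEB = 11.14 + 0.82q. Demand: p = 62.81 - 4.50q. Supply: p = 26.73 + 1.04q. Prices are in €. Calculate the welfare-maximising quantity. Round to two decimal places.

q* = 10.00

Social marginal benefit = demand + MEB = 73.95 - 3.68q.
Set SMB = MC: 73.95 - 3.68q = 26.73 + 1.04q → q* = 10.0042.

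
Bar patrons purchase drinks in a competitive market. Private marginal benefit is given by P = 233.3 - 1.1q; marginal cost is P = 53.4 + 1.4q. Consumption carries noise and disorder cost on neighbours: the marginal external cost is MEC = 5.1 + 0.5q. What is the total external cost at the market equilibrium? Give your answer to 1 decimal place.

1661.6

Market equilibrium (private): 53.4 + 1.4q = 233.3 - 1.1q → q_m = 71.9600.
Total external cost = ∫₀^{q_m} (5.1 + 0.5q) dq = 5.1×71.9600 + ½×0.5×71.9600² = 1661.5564.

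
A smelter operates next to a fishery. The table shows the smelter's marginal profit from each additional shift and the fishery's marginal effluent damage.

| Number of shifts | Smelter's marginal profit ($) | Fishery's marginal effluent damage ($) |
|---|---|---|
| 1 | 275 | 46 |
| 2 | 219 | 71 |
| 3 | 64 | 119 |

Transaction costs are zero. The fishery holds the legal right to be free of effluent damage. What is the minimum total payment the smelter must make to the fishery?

$117

Efficient level: marginal profit ≥ marginal effluent damage through level 2, so k* = 2.
With the fishery holding the right, the smelter must at least compensate total damage at k*: 46 + 71 = 117.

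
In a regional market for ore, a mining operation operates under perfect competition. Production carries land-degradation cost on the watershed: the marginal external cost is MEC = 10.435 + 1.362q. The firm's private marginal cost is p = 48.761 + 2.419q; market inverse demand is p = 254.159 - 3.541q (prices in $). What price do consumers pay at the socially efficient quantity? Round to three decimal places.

P = $159.873

Social marginal cost = private MC + MEC = 59.196 + 3.781q.
Set SMC = demand: 59.196 + 3.781q = 254.159 - 3.541q → q* = 26.6270.
Consumer price on the demand curve at q*: 254.159 − 3.541×26.6270 = 159.8728.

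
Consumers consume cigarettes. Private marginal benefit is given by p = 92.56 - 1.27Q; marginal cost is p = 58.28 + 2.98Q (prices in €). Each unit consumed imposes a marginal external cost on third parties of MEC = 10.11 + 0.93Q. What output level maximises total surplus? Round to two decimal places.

Social marginal benefit = demand − MEC = 82.45 - 2.20Q.
Set SMB = MC: 82.45 - 2.20Q = 58.28 + 2.98Q → Q* = 4.6660.

Q* = 4.67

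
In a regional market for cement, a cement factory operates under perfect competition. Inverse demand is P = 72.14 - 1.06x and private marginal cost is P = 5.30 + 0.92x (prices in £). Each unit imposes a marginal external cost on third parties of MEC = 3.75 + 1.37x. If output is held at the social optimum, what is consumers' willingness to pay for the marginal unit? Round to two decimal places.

Social marginal cost = private MC + MEC = 9.05 + 2.29x.
Set SMC = demand: 9.05 + 2.29x = 72.14 - 1.06x → x* = 18.8328.
Consumer price on the demand curve at x*: 72.14 − 1.06×18.8328 = 52.1772.

P = £52.18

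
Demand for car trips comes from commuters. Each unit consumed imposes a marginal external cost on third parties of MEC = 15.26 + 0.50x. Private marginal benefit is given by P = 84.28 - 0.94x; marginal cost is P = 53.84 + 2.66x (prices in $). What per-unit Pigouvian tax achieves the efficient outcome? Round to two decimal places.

tax = $17.11 per unit

Social marginal benefit = demand − MEC = 69.02 - 1.44x.
Set SMB = MC: 69.02 - 1.44x = 53.84 + 2.66x → x* = 3.7024.
The Pigouvian tax equals MEC at x*: 15.26 + 0.50×3.7024 = 17.1112.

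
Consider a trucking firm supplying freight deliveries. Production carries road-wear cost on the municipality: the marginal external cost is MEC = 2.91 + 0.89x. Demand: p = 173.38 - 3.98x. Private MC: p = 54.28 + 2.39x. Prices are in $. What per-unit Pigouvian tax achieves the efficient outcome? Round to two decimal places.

tax = $17.15 per unit

Social marginal cost = private MC + MEC = 57.19 + 3.28x.
Set SMC = demand: 57.19 + 3.28x = 173.38 - 3.98x → x* = 16.0041.
The Pigouvian tax equals MEC at x*: 2.91 + 0.89×16.0041 = 17.1536.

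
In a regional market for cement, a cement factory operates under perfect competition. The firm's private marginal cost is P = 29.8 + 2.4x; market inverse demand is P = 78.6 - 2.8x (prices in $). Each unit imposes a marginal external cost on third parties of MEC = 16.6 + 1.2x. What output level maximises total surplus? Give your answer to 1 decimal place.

x* = 5.0

Social marginal cost = private MC + MEC = 46.4 + 3.6x.
Set SMC = demand: 46.4 + 3.6x = 78.6 - 2.8x → x* = 5.0313.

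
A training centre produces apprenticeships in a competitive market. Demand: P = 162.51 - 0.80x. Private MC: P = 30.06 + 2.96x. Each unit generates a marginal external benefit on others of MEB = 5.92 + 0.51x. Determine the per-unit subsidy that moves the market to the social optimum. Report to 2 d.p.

subsidy = 27.63 per unit

Social marginal cost = private MC − MEB = 24.14 + 2.45x.
Set SMC = demand: 24.14 + 2.45x = 162.51 - 0.80x → x* = 42.5754.
The Pigouvian subsidy equals MEB at x*: 5.92 + 0.51×42.5754 = 27.6335.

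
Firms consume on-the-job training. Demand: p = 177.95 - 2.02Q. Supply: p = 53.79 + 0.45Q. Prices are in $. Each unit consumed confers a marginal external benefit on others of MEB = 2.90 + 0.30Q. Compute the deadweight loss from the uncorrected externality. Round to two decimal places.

DWL = $74.49

Market equilibrium (private): 53.79 + 0.45Q = 177.95 - 2.02Q → Q_m = 50.2672.
Social marginal benefit = demand + MEB = 180.85 - 1.72Q.
Set SMB = MC: 180.85 - 1.72Q = 53.79 + 0.45Q → Q* = 58.5530.
The welfare-loss triangle has base |Q_m − Q*| and height MEB(Q_m) (the vertical gap between SMB and MC is zero at Q* and MEB at Q_m).
DWL = ½ × 8.2858 × 17.9802 = 74.4902.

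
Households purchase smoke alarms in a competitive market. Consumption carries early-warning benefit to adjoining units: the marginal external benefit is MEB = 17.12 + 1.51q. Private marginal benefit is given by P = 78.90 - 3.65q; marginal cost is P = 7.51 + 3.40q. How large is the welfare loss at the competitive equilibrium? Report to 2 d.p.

DWL = 94.81

Market equilibrium (private): 7.51 + 3.40q = 78.90 - 3.65q → q_m = 10.1262.
Social marginal benefit = demand + MEB = 96.02 - 2.14q.
Set SMB = MC: 96.02 - 2.14q = 7.51 + 3.40q → q* = 15.9765.
The loss is the area between SMB and MC from q* to q_m; with linear curves that's a triangle of height MEB(q_m).
DWL = ½ × 5.8503 × 32.4106 = 94.8059.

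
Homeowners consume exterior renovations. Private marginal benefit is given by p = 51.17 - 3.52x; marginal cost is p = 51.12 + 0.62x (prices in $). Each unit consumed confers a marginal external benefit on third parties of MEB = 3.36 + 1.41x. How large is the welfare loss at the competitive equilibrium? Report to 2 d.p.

Market equilibrium (private): 51.12 + 0.62x = 51.17 - 3.52x → x_m = 0.0121.
Social marginal benefit = demand + MEB = 54.53 - 2.11x.
Set SMB = MC: 54.53 - 2.11x = 51.12 + 0.62x → x* = 1.2491.
The loss is the area between SMB and MC from x* to x_m; with linear curves that's a triangle of height MEB(x_m).
DWL = ½ × 1.2370 × 3.3770 = 2.0887.

DWL = $2.09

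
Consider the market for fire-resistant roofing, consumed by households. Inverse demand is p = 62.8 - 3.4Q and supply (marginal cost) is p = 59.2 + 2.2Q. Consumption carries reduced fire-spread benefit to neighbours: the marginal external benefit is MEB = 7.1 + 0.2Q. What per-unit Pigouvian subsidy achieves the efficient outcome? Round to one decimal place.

Social marginal benefit = demand + MEB = 69.9 - 3.2Q.
Set SMB = MC: 69.9 - 3.2Q = 59.2 + 2.2Q → Q* = 1.9815.
The Pigouvian subsidy equals MEB at Q*: 7.1 + 0.2×1.9815 = 7.4963.

subsidy = 7.5 per unit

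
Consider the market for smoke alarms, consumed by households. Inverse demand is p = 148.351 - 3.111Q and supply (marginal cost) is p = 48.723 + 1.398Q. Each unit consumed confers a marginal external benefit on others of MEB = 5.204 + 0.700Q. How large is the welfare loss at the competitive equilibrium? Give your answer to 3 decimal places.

Market equilibrium (private): 48.723 + 1.398Q = 148.351 - 3.111Q → Q_m = 22.0954.
Social marginal benefit = demand + MEB = 153.555 - 2.411Q.
Set SMB = MC: 153.555 - 2.411Q = 48.723 + 1.398Q → Q* = 27.5222.
Between Q* and Q_m the wedge SMB − MC runs linearly from 0 to MEB(Q_m), so the loss is a triangle.
DWL = ½ × 5.4268 × 20.6708 = 56.0881.

DWL = 56.088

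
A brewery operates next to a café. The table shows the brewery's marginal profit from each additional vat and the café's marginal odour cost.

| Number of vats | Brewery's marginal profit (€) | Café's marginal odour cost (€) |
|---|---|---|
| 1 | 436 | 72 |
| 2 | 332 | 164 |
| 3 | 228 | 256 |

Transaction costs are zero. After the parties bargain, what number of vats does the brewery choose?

Bargaining reaches the level where marginal profit last exceeds marginal odour cost.
That holds through level 2 (332 ≥ 164) but not at 3 (228 < 256).

2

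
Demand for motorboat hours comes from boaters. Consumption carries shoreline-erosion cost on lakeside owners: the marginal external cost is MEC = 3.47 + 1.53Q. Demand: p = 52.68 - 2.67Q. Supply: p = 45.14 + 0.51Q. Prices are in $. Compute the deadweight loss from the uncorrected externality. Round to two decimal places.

Market equilibrium (private): 45.14 + 0.51Q = 52.68 - 2.67Q → Q_m = 2.3711.
Social marginal benefit = demand − MEC = 49.21 - 4.20Q.
Set SMB = MC: 49.21 - 4.20Q = 45.14 + 0.51Q → Q* = 0.8641.
Between Q* and Q_m the wedge MC − SMB runs linearly from 0 to MEC(Q_m), so the loss is a triangle.
DWL = ½ × 1.5070 × 7.0977 = 5.3481.

DWL = $5.35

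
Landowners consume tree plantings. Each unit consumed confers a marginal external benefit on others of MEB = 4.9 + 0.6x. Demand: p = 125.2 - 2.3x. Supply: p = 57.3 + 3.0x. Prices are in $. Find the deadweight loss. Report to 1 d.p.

DWL = $16.9

Market equilibrium (private): 57.3 + 3.0x = 125.2 - 2.3x → x_m = 12.8113.
Social marginal benefit = demand + MEB = 130.1 - 1.7x.
Set SMB = MC: 130.1 - 1.7x = 57.3 + 3.0x → x* = 15.4894.
The welfare-loss triangle has base |x_m − x*| and height MEB(x_m) (the vertical gap between SMB and MC is zero at x* and MEB at x_m).
DWL = ½ × 2.6781 × 12.5868 = 16.8544.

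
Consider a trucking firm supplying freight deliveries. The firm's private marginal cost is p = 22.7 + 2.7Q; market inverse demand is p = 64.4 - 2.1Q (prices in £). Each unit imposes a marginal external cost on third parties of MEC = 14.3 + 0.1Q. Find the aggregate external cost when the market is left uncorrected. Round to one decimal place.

£128.0

Market equilibrium (private): 22.7 + 2.7Q = 64.4 - 2.1Q → Q_m = 8.6875.
Total external cost = ∫₀^{Q_m} (14.3 + 0.1Q) dQ = 14.3×8.6875 + ½×0.1×8.6875² = 128.0049.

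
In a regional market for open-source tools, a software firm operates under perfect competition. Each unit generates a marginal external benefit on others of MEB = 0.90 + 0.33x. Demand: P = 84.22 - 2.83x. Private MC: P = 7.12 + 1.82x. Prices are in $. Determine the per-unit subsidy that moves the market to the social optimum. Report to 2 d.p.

Social marginal cost = private MC − MEB = 6.22 + 1.49x.
Set SMC = demand: 6.22 + 1.49x = 84.22 - 2.83x → x* = 18.0556.
The Pigouvian subsidy equals MEB at x*: 0.90 + 0.33×18.0556 = 6.8583.

subsidy = $6.86 per unit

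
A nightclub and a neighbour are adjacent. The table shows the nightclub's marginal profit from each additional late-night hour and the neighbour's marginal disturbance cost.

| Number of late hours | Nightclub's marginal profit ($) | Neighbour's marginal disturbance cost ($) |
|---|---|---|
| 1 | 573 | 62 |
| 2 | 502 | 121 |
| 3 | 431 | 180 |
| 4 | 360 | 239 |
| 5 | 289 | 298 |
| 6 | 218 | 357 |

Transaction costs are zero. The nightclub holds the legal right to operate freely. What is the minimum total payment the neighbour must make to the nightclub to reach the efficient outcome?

Left alone the nightclub would choose level 6 (marginal profit stays positive).
Efficient level: k* = 4 (marginal profit ≥ marginal disturbance cost through 4).
The neighbour must at least cover the nightclub's forgone profit from cutting 6→4: 289 + 218 = 507.

$507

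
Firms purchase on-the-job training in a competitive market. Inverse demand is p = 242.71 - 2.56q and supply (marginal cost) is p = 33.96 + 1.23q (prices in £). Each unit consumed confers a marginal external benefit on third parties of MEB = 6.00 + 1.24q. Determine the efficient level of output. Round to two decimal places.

Social marginal benefit = demand + MEB = 248.71 - 1.32q.
Set SMB = MC: 248.71 - 1.32q = 33.96 + 1.23q → q* = 84.2157.

q* = 84.22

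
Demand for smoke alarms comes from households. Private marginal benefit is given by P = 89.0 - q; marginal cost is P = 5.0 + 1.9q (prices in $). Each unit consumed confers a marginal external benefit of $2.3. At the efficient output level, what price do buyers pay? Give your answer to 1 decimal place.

P = $59.2

Social marginal benefit = demand + MEB = 91.3 - q.
Set SMB = MC: 91.3 - q = 5.0 + 1.9q → q* = 29.7586.
Consumer price on the demand curve at q*: 89.0 − 1.0×29.7586 = 59.2414.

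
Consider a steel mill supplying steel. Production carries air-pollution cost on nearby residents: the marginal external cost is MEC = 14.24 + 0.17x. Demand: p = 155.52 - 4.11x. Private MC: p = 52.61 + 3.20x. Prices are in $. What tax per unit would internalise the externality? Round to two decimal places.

Social marginal cost = private MC + MEC = 66.85 + 3.37x.
Set SMC = demand: 66.85 + 3.37x = 155.52 - 4.11x → x* = 11.8543.
The Pigouvian tax equals MEC at x*: 14.24 + 0.17×11.8543 = 16.2552.

tax = $16.26 per unit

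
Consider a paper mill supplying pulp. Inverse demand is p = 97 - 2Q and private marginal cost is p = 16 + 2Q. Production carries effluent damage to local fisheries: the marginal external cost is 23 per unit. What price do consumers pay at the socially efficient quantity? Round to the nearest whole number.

P = 68

Social marginal cost = private MC + MEC = 39 + 2Q.
Set SMC = demand: 39 + 2Q = 97 - 2Q → Q* = 14.5000.
Consumer price on the demand curve at Q*: 97 − 2×14.5000 = 68.0000.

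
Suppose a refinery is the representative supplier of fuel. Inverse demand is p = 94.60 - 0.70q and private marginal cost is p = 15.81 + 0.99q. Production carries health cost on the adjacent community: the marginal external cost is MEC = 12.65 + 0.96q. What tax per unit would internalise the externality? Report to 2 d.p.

Social marginal cost = private MC + MEC = 28.46 + 1.95q.
Set SMC = demand: 28.46 + 1.95q = 94.60 - 0.70q → q* = 24.9585.
The Pigouvian tax equals MEC at q*: 12.65 + 0.96×24.9585 = 36.6102.

tax = 36.61 per unit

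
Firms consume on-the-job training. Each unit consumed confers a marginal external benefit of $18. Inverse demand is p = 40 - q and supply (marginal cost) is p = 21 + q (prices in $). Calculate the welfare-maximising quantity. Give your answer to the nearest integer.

q* = 19

Social marginal benefit = demand + MEB = 58 - q.
Set SMB = MC: 58 - q = 21 + q → q* = 18.5000.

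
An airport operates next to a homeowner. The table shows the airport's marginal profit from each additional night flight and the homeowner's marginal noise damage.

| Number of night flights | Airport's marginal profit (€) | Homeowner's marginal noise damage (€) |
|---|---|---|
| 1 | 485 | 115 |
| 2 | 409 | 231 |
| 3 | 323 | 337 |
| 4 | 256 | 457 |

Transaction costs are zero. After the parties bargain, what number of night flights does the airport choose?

Bargaining reaches the level where marginal profit last exceeds marginal noise damage.
That holds through level 2 (409 ≥ 231) but not at 3 (323 < 337).

2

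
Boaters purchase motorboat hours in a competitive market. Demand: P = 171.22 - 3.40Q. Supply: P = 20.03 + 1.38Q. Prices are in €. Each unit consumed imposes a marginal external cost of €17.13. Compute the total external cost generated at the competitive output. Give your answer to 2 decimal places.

Market equilibrium (private): 20.03 + 1.38Q = 171.22 - 3.40Q → Q_m = 31.6297.
Total external cost = MEC × Q_m = 17.13 × 31.6297 = 541.8168.

€541.82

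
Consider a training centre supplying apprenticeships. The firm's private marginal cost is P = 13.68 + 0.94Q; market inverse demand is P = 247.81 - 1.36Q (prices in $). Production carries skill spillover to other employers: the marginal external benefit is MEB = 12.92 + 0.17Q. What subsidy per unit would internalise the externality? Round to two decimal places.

Social marginal cost = private MC − MEB = 0.76 + 0.77Q.
Set SMC = demand: 0.76 + 0.77Q = 247.81 - 1.36Q → Q* = 115.9859.
The Pigouvian subsidy equals MEB at Q*: 12.92 + 0.17×115.9859 = 32.6376.

subsidy = $32.64 per unit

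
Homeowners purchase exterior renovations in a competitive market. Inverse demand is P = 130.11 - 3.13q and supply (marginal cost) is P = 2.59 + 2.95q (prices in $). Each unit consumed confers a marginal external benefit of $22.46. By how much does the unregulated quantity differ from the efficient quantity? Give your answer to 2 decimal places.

3.69 units

Market equilibrium (private): 2.59 + 2.95q = 130.11 - 3.13q → q_m = 20.9737.
Social marginal benefit = demand + MEB = 152.57 - 3.13q.
Set SMB = MC: 152.57 - 3.13q = 2.59 + 2.95q → q* = 24.6678.
Gap = |20.9737 − 24.6678| = 3.6941.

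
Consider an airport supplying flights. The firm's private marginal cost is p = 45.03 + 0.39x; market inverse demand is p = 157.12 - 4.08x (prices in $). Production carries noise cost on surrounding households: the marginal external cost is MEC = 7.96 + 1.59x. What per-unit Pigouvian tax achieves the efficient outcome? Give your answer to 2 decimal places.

tax = $35.28 per unit

Social marginal cost = private MC + MEC = 52.99 + 1.98x.
Set SMC = demand: 52.99 + 1.98x = 157.12 - 4.08x → x* = 17.1832.
The Pigouvian tax equals MEC at x*: 7.96 + 1.59×17.1832 = 35.2813.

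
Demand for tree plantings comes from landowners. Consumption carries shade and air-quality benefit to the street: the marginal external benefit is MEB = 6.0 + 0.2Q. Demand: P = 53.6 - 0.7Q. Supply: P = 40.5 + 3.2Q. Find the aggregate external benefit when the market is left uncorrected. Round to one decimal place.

Market equilibrium (private): 40.5 + 3.2Q = 53.6 - 0.7Q → Q_m = 3.3590.
Total external benefit = ∫₀^{Q_m} (6.0 + 0.2Q) dQ = 6.0×3.3590 + ½×0.2×3.3590² = 21.2823.

21.3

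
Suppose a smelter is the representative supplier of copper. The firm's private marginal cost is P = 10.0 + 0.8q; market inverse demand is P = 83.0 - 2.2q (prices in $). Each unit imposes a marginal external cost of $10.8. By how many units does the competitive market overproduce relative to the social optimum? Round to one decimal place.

Market equilibrium (private): 10.0 + 0.8q = 83.0 - 2.2q → q_m = 24.3333.
Social marginal cost = private MC + MEC = 20.8 + 0.8q.
Set SMC = demand: 20.8 + 0.8q = 83.0 - 2.2q → q* = 20.7333.
Gap = |24.3333 − 20.7333| = 3.6000.

3.6 units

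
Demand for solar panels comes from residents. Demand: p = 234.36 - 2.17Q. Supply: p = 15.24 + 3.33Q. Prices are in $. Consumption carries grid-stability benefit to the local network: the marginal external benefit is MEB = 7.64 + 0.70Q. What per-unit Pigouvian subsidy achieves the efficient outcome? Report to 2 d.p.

subsidy = $40.71 per unit

Social marginal benefit = demand + MEB = 242.00 - 1.47Q.
Set SMB = MC: 242.00 - 1.47Q = 15.24 + 3.33Q → Q* = 47.2417.
The Pigouvian subsidy equals MEB at Q*: 7.64 + 0.70×47.2417 = 40.7092.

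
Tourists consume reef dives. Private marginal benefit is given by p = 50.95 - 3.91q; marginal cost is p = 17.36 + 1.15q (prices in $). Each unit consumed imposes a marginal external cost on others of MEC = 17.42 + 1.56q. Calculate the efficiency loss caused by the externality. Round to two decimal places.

DWL = $58.27

Market equilibrium (private): 17.36 + 1.15q = 50.95 - 3.91q → q_m = 6.6383.
Social marginal benefit = demand − MEC = 33.53 - 5.47q.
Set SMB = MC: 33.53 - 5.47q = 17.36 + 1.15q → q* = 2.4426.
Between q* and q_m the wedge MC − SMB runs linearly from 0 to MEC(q_m), so the loss is a triangle.
DWL = ½ × 4.1957 × 27.7758 = 58.2695.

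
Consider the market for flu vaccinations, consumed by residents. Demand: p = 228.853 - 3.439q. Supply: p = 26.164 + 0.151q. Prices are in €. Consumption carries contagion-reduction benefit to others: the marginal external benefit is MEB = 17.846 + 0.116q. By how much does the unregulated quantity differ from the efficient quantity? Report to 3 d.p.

7.022 units

Market equilibrium (private): 26.164 + 0.151q = 228.853 - 3.439q → q_m = 56.4593.
Social marginal benefit = demand + MEB = 246.699 - 3.323q.
Set SMB = MC: 246.699 - 3.323q = 26.164 + 0.151q → q* = 63.4816.
Gap = |56.4593 − 63.4816| = 7.0223.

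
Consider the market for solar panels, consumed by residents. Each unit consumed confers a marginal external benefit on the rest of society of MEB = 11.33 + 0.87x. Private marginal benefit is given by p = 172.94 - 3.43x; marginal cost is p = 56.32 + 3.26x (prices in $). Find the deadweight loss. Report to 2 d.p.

Market equilibrium (private): 56.32 + 3.26x = 172.94 - 3.43x → x_m = 17.4320.
Social marginal benefit = demand + MEB = 184.27 - 2.56x.
Set SMB = MC: 184.27 - 2.56x = 56.32 + 3.26x → x* = 21.9845.
The welfare-loss triangle has base |x_m − x*| and height MEB(x_m) (the vertical gap between SMB and MC is zero at x* and MEB at x_m).
DWL = ½ × 4.5525 × 26.4958 = 60.3111.

DWL = $60.31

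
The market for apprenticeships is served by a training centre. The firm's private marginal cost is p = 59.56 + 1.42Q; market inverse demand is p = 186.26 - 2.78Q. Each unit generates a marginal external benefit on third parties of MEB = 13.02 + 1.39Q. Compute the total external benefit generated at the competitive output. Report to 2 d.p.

1025.24

Market equilibrium (private): 59.56 + 1.42Q = 186.26 - 2.78Q → Q_m = 30.1667.
Total external benefit = ∫₀^{Q_m} (13.02 + 1.39Q) dQ = 13.02×30.1667 + ½×1.39×30.1667² = 1025.2411.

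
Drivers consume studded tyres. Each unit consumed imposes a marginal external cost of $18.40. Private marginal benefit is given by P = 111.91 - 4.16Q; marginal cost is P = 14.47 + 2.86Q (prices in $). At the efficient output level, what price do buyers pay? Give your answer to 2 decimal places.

P = $65.07

Social marginal benefit = demand − MEC = 93.51 - 4.16Q.
Set SMB = MC: 93.51 - 4.16Q = 14.47 + 2.86Q → Q* = 11.2593.
Consumer price on the demand curve at Q*: 111.91 − 4.16×11.2593 = 65.0713.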